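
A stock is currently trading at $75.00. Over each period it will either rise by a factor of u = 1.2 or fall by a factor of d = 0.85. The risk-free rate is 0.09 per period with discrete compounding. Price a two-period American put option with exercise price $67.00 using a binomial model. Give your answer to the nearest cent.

$1.07

Risk-neutral probability p = (1 + 0.09 − 0.85)/(1.2 − 0.85) = 0.2400/0.3500 = 0.6857
Terminal stock prices: S_uu = 108, S_ud = 76.5, S_dd = 54.19
Terminal payoffs (K − S): max(-41, 0) = 0, max(-9.5, 0) = 0, max(12.81, 0) = 12.81
Node u (S = 90): continuation = 1/1.09·[0.6857·0.0000 + 0.3143·0.0000] = 0.0000; exercise value = 0.0000 ≤ continuation, so V_u = 0.0000
Node d (S = 63.75): continuation = 1/1.09·[0.6857·0.0000 + 0.3143·12.8125] = 3.6943; exercise value = 3.2500 ≤ continuation, so V_d = 3.6943
Node 0 (S = 75): continuation = 1/1.09·[0.6857·0.0000 + 0.3143·3.6943] = 1.0652; exercise value = 0.0000 ≤ continuation, so V_0 = 1.0652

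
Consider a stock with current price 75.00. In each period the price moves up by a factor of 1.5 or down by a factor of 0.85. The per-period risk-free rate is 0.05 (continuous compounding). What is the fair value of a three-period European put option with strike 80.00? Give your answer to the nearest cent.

Risk-neutral probability p = (e^0.05 − 0.85)/(1.5 − 0.85) = 0.2013/0.6500 = 0.3096
Terminal stock prices: S_uuu = 253.1, S_uud = 143.4, S_udd = 81.28, S_ddd = 46.06
Terminal payoffs (K − S): max(-173.1, 0) = 0, max(-63.44, 0) = 0, max(-1.281, 0) = 0, max(33.94, 0) = 33.94
Node uu (S = 168.8): V_uu = e^(−0.05)·[0.3096·0.0000 + 0.6904·0.0000] = 0.0000
Node ud (S = 95.62): V_ud = e^(−0.05)·[0.3096·0.0000 + 0.6904·0.0000] = 0.0000
Node dd (S = 54.19): V_dd = e^(−0.05)·[0.3096·0.0000 + 0.6904·33.9406] = 22.2882
Node u (S = 112.5): V_u = e^(−0.05)·[0.3096·0.0000 + 0.6904·0.0000] = 0.0000
Node d (S = 63.75): V_d = e^(−0.05)·[0.3096·0.0000 + 0.6904·22.2882] = 14.6363
Node 0 (S = 75): V_0 = e^(−0.05)·[0.3096·0.0000 + 0.6904·14.6363] = 9.6114

9.61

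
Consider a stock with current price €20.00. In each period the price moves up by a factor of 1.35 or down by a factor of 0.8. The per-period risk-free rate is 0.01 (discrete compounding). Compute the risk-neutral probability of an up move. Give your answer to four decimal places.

p = 0.3818

Risk-neutral probability p = (1 + 0.01 − 0.8)/(1.35 − 0.8) = 0.2100/0.5500 = 0.3818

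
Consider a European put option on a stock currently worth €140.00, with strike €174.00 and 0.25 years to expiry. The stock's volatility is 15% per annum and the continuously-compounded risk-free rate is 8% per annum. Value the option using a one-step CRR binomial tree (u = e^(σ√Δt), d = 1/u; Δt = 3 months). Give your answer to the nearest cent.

€30.55

CRR parameters: u = e^(σ√Δt) = e^(0.15·√0.25) = 1.0779, d = 1/u = 0.9277
Per-period rate: rΔt = 0.08·0.25 = 0.02, so R = e^0.02 = 1.0202
Risk-neutral probability p = (e^0.02 − 0.9277)/(1.0779 − 0.9277) = 0.0925/0.1501 = 0.6158
Terminal stock prices: S_u = 150.9, S_d = 129.9
Terminal payoffs (K − S): max(23.1, 0) = 23.1, max(44.12, 0) = 44.12
Node 0 (S = 140): V_0 = e^(−0.02)·[0.6158·23.0962 + 0.3842·44.1159] = 30.5546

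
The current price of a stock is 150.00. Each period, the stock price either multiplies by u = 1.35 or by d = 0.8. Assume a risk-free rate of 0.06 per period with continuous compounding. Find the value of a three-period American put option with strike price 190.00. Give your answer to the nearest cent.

Risk-neutral probability p = (e^0.06 − 0.8)/(1.35 − 0.8) = 0.2618/0.5500 = 0.4761
Terminal stock prices: S_uuu = 369.1, S_uud = 218.7, S_udd = 129.6, S_ddd = 76.8
Terminal payoffs (K − S): max(-179.1, 0) = 0, max(-28.7, 0) = 0, max(60.4, 0) = 60.4, max(113.2, 0) = 113.2
Node uu (S = 273.4): continuation = e^(−0.06)·[0.4761·0.0000 + 0.5239·0.0000] = 0.0000; exercise value = 0.0000 ≤ continuation, so V_uu = 0.0000
Node ud (S = 162): continuation = e^(−0.06)·[0.4761·0.0000 + 0.5239·60.4000] = 29.8027; exercise value = 28.0000 ≤ continuation, so V_ud = 29.8027
Node dd (S = 96): continuation = e^(−0.06)·[0.4761·60.4000 + 0.5239·113.2000] = 82.9353; exercise value = 94.0000 > continuation, so V_dd = 94.0000 (exercise)
Node u (S = 202.5): continuation = e^(−0.06)·[0.4761·0.0000 + 0.5239·29.8027] = 14.7053; exercise value = 0.0000 ≤ continuation, so V_u = 14.7053
Node d (S = 120): continuation = e^(−0.06)·[0.4761·29.8027 + 0.5239·94.0000] = 59.7435; exercise value = 70.0000 > continuation, so V_d = 70.0000 (exercise)
Node 0 (S = 150): continuation = e^(−0.06)·[0.4761·14.7053 + 0.5239·70.0000] = 41.1326; exercise value = 40.0000 ≤ continuation, so V_0 = 41.1326

41.13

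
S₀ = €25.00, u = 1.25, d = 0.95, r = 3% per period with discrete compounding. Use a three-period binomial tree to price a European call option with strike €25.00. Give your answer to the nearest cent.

Risk-neutral probability p = (1 + 0.03 − 0.95)/(1.25 − 0.95) = 0.0800/0.3000 = 0.2667
Terminal stock prices: S_uuu = 48.83, S_uud = 37.11, S_udd = 28.2, S_ddd = 21.43
Terminal payoffs (S − K): max(23.83, 0) = 23.83, max(12.11, 0) = 12.11, max(3.203, 0) = 3.203, max(-3.566, 0) = 0
Node uu (S = 39.06): V_uu = 1/1.03·[0.2667·23.8281 + 0.7333·12.1094] = 14.7907
Node ud (S = 29.69): V_ud = 1/1.03·[0.2667·12.1094 + 0.7333·3.2031] = 5.4157
Node dd (S = 22.56): V_dd = 1/1.03·[0.2667·3.2031 + 0.7333·0.0000] = 0.8293
Node u (S = 31.25): V_u = 1/1.03·[0.2667·14.7907 + 0.7333·5.4157] = 7.6851
Node d (S = 23.75): V_d = 1/1.03·[0.2667·5.4157 + 0.7333·0.8293] = 1.9925
Node 0 (S = 25): V_0 = 1/1.03·[0.2667·7.6851 + 0.7333·1.9925] = 3.4083

€3.41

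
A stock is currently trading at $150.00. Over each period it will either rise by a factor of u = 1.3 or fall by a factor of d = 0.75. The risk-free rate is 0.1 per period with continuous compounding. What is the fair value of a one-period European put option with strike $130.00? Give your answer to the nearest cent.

Risk-neutral probability p = (e^0.1 − 0.75)/(1.3 − 0.75) = 0.3552/0.5500 = 0.6458
Terminal stock prices: S_u = 195, S_d = 112.5
Terminal payoffs (K − S): max(-65, 0) = 0, max(17.5, 0) = 17.5
Node 0 (S = 150): V_0 = e^(−0.1)·[0.6458·0.0000 + 0.3542·17.5000] = 5.6092

$5.61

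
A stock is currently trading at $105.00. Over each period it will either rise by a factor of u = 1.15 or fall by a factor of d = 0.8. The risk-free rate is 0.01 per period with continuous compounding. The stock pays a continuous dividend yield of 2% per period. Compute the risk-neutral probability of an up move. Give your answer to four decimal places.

p = 0.5430

Per-period risk-free factor R = e^0.01 = 1.0101; dividend-adjusted growth = e^(0.01−0.02) = 0.9900.
Risk-neutral probability p = (0.9900 − 0.8)/(1.15 − 0.8) = 0.1900/0.3500 = 0.5430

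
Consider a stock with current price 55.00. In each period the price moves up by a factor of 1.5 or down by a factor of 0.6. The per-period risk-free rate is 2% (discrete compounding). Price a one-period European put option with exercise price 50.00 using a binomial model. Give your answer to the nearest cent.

Risk-neutral probability p = (1 + 0.02 − 0.6)/(1.5 − 0.6) = 0.4200/0.9000 = 0.4667
Terminal stock prices: S_u = 82.5, S_d = 33
Terminal payoffs (K − S): max(-32.5, 0) = 0, max(17, 0) = 17
Node 0 (S = 55): V_0 = 1/1.02·[0.4667·0.0000 + 0.5333·17.0000] = 8.8889

8.89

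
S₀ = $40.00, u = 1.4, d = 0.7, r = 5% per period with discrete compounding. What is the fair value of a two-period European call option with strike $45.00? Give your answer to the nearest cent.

$7.57

Risk-neutral probability p = (1 + 0.05 − 0.7)/(1.4 − 0.7) = 0.3500/0.7000 = 0.5000
Terminal stock prices: S_uu = 78.4, S_ud = 39.2, S_dd = 19.6
Terminal payoffs (S − K): max(33.4, 0) = 33.4, max(-5.8, 0) = 0, max(-25.4, 0) = 0
Node u (S = 56): V_u = 1/1.05·[0.5000·33.4000 + 0.5000·0.0000] = 15.9048
Node d (S = 28): V_d = 1/1.05·[0.5000·0.0000 + 0.5000·0.0000] = 0.0000
Node 0 (S = 40): V_0 = 1/1.05·[0.5000·15.9048 + 0.5000·0.0000] = 7.5737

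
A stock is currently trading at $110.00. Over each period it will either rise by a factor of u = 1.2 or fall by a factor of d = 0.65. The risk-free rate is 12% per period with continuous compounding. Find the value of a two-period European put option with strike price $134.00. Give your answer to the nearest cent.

Risk-neutral probability p = (e^0.12 − 0.65)/(1.2 − 0.65) = 0.4775/0.5500 = 0.8682
Terminal stock prices: S_uu = 158.4, S_ud = 85.8, S_dd = 46.48
Terminal payoffs (K − S): max(-24.4, 0) = 0, max(48.2, 0) = 48.2, max(87.53, 0) = 87.53
Node u (S = 132): V_u = e^(−0.12)·[0.8682·0.0000 + 0.1318·48.2000] = 5.6354
Node d (S = 71.5): V_d = e^(−0.12)·[0.8682·48.2000 + 0.1318·87.5250] = 47.3473
Node 0 (S = 110): V_0 = e^(−0.12)·[0.8682·5.6354 + 0.1318·47.3473] = 9.8750

$9.88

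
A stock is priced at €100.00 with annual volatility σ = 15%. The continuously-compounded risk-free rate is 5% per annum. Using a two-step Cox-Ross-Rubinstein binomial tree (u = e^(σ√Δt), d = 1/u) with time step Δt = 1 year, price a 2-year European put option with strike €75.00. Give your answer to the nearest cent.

CRR parameters: u = e^(σ√Δt) = e^(0.15·√1) = 1.1618, d = 1/u = 0.8607
Per-period rate: rΔt = 0.05·1 = 0.05, so R = e^0.05 = 1.0513
Risk-neutral probability p = (e^0.05 − 0.8607)/(1.1618 − 0.8607) = 0.1906/0.3011 = 0.6328
Terminal stock prices: S_uu = 135, S_ud = 100, S_dd = 74.08
Terminal payoffs (K − S): max(-59.99, 0) = 0, max(-25, 0) = 0, max(0.9182, 0) = 0.9182
Node u (S = 116.2): V_u = e^(−0.05)·[0.6328·0.0000 + 0.3672·0.0000] = 0.0000
Node d (S = 86.07): V_d = e^(−0.05)·[0.6328·0.0000 + 0.3672·0.9182] = 0.3207
Node 0 (S = 100): V_0 = e^(−0.05)·[0.6328·0.0000 + 0.3672·0.3207] = 0.1120

€0.11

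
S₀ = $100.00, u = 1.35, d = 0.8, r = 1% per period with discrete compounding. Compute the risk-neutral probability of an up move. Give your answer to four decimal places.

Risk-neutral probability p = (1 + 0.01 − 0.8)/(1.35 − 0.8) = 0.2100/0.5500 = 0.3818

p = 0.3818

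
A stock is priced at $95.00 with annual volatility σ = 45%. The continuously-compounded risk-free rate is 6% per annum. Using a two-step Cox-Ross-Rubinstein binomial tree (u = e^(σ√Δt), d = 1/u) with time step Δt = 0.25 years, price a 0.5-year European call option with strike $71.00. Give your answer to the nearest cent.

CRR parameters: u = e^(σ√Δt) = e^(0.45·√0.25) = 1.2523, d = 1/u = 0.7985
Per-period rate: rΔt = 0.06·0.25 = 0.015, so R = e^0.015 = 1.0151
Risk-neutral probability p = (e^0.015 − 0.7985)/(1.2523 − 0.7985) = 0.2166/0.4538 = 0.4773
Terminal stock prices: S_uu = 149, S_ud = 95, S_dd = 60.57
Terminal payoffs (S − K): max(77.99, 0) = 77.99, max(24, 0) = 24, max(-10.43, 0) = 0
Node u (S = 119): V_u = e^(−0.015)·[0.4773·77.9897 + 0.5227·24.0000] = 49.0277
Node d (S = 75.86): V_d = e^(−0.015)·[0.4773·24.0000 + 0.5227·0.0000] = 11.2844
Node 0 (S = 95): V_0 = e^(−0.015)·[0.4773·49.0277 + 0.5227·11.2844] = 28.8627

$28.86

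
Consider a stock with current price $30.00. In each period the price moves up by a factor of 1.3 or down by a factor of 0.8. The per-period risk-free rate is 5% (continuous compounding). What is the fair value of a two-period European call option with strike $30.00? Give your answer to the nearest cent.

$5.27

Risk-neutral probability p = (e^0.05 − 0.8)/(1.3 − 0.8) = 0.2513/0.5000 = 0.5025
Terminal stock prices: S_uu = 50.7, S_ud = 31.2, S_dd = 19.2
Terminal payoffs (S − K): max(20.7, 0) = 20.7, max(1.2, 0) = 1.2, max(-10.8, 0) = 0
Node u (S = 39): V_u = e^(−0.05)·[0.5025·20.7000 + 0.4975·1.2000] = 10.4631
Node d (S = 24): V_d = e^(−0.05)·[0.5025·1.2000 + 0.4975·0.0000] = 0.5736
Node 0 (S = 30): V_0 = e^(−0.05)·[0.5025·10.4631 + 0.4975·0.5736] = 5.2732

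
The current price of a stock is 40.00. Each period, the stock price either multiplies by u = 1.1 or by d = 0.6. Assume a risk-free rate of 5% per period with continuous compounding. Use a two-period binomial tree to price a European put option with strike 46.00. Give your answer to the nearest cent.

Risk-neutral probability p = (e^0.05 − 0.6)/(1.1 − 0.6) = 0.4513/0.5000 = 0.9025
Terminal stock prices: S_uu = 48.4, S_ud = 26.4, S_dd = 14.4
Terminal payoffs (K − S): max(-2.4, 0) = 0, max(19.6, 0) = 19.6, max(31.6, 0) = 31.6
Node u (S = 44): V_u = e^(−0.05)·[0.9025·0.0000 + 0.0975·19.6000] = 1.8170
Node d (S = 24): V_d = e^(−0.05)·[0.9025·19.6000 + 0.0975·31.6000] = 19.7566
Node 0 (S = 40): V_0 = e^(−0.05)·[0.9025·1.8170 + 0.0975·19.7566] = 3.3915

3.39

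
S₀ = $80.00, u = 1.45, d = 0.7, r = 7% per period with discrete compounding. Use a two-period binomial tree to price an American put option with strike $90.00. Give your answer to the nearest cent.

Risk-neutral probability p = (1 + 0.07 − 0.7)/(1.45 − 0.7) = 0.3700/0.7500 = 0.4933
Terminal stock prices: S_uu = 168.2, S_ud = 81.2, S_dd = 39.2
Terminal payoffs (K − S): max(-78.2, 0) = 0, max(8.8, 0) = 8.8, max(50.8, 0) = 50.8
Node u (S = 116): continuation = 1/1.07·[0.4933·0.0000 + 0.5067·8.8000] = 4.1670; exercise value = 0.0000 ≤ continuation, so V_u = 4.1670
Node d (S = 56): continuation = 1/1.07·[0.4933·8.8000 + 0.5067·50.8000] = 28.1121; exercise value = 34.0000 > continuation, so V_d = 34.0000 (exercise)
Node 0 (S = 80): continuation = 1/1.07·[0.4933·4.1670 + 0.5067·34.0000] = 18.0209; exercise value = 10.0000 ≤ continuation, so V_0 = 18.0209

$18.02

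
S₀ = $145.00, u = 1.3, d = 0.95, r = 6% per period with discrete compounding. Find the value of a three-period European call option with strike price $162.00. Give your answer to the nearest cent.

Risk-neutral probability p = (1 + 0.06 − 0.95)/(1.3 − 0.95) = 0.1100/0.3500 = 0.3143
Terminal stock prices: S_uuu = 318.6, S_uud = 232.8, S_udd = 170.1, S_ddd = 124.3
Terminal payoffs (S − K): max(156.6, 0) = 156.6, max(70.8, 0) = 70.8, max(8.121, 0) = 8.121, max(-37.68, 0) = 0
Node uu (S = 245.1): V_uu = 1/1.06·[0.3143·156.5650 + 0.6857·70.7975] = 92.2198
Node ud (S = 179.1): V_ud = 1/1.06·[0.3143·70.7975 + 0.6857·8.1213] = 26.2448
Node dd (S = 130.9): V_dd = 1/1.06·[0.3143·8.1213 + 0.6857·0.0000] = 2.4079
Node u (S = 188.5): V_u = 1/1.06·[0.3143·92.2198 + 0.6857·26.2448] = 44.3206
Node d (S = 137.8): V_d = 1/1.06·[0.3143·26.2448 + 0.6857·2.4079] = 9.3392
Node 0 (S = 145): V_0 = 1/1.06·[0.3143·44.3206 + 0.6857·9.3392] = 19.1824

$19.18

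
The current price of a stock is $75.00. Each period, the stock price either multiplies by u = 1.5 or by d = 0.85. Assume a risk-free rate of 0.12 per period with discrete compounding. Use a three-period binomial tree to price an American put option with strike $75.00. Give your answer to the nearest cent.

Risk-neutral probability p = (1 + 0.12 − 0.85)/(1.5 − 0.85) = 0.2700/0.6500 = 0.4154
Terminal stock prices: S_uuu = 253.1, S_uud = 143.4, S_udd = 81.28, S_ddd = 46.06
Terminal payoffs (K − S): max(-178.1, 0) = 0, max(-68.44, 0) = 0, max(-6.281, 0) = 0, max(28.94, 0) = 28.94
Node uu (S = 168.8): continuation = 1/1.12·[0.4154·0.0000 + 0.5846·0.0000] = 0.0000; exercise value = 0.0000 ≤ continuation, so V_uu = 0.0000
Node ud (S = 95.62): continuation = 1/1.12·[0.4154·0.0000 + 0.5846·0.0000] = 0.0000; exercise value = 0.0000 ≤ continuation, so V_ud = 0.0000
Node dd (S = 54.19): continuation = 1/1.12·[0.4154·0.0000 + 0.5846·28.9406] = 15.1064; exercise value = 20.8125 > continuation, so V_dd = 20.8125 (exercise)
Node u (S = 112.5): continuation = 1/1.12·[0.4154·0.0000 + 0.5846·0.0000] = 0.0000; exercise value = 0.0000 ≤ continuation, so V_u = 0.0000
Node d (S = 63.75): continuation = 1/1.12·[0.4154·0.0000 + 0.5846·20.8125] = 10.8637; exercise value = 11.2500 > continuation, so V_d = 11.2500 (exercise)
Node 0 (S = 75): continuation = 1/1.12·[0.4154·0.0000 + 0.5846·11.2500] = 5.8723; exercise value = 0.0000 ≤ continuation, so V_0 = 5.8723

$5.87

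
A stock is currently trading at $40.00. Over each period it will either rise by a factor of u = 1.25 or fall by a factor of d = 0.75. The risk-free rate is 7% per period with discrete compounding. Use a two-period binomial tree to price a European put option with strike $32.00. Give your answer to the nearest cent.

$1.08

Risk-neutral probability p = (1 + 0.07 − 0.75)/(1.25 − 0.75) = 0.3200/0.5000 = 0.6400
Terminal stock prices: S_uu = 62.5, S_ud = 37.5, S_dd = 22.5
Terminal payoffs (K − S): max(-30.5, 0) = 0, max(-5.5, 0) = 0, max(9.5, 0) = 9.5
Node u (S = 50): V_u = 1/1.07·[0.6400·0.0000 + 0.3600·0.0000] = 0.0000
Node d (S = 30): V_d = 1/1.07·[0.6400·0.0000 + 0.3600·9.5000] = 3.1963
Node 0 (S = 40): V_0 = 1/1.07·[0.6400·0.0000 + 0.3600·3.1963] = 1.0754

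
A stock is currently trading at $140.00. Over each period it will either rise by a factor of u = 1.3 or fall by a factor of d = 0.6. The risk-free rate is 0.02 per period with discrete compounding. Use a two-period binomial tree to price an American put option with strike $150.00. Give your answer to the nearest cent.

Risk-neutral probability p = (1 + 0.02 − 0.6)/(1.3 − 0.6) = 0.4200/0.7000 = 0.6000
Terminal stock prices: S_uu = 236.6, S_ud = 109.2, S_dd = 50.4
Terminal payoffs (K − S): max(-86.6, 0) = 0, max(40.8, 0) = 40.8, max(99.6, 0) = 99.6
Node u (S = 182): continuation = 1/1.02·[0.6000·0.0000 + 0.4000·40.8000] = 16.0000; exercise value = 0.0000 ≤ continuation, so V_u = 16.0000
Node d (S = 84): continuation = 1/1.02·[0.6000·40.8000 + 0.4000·99.6000] = 63.0588; exercise value = 66.0000 > continuation, so V_d = 66.0000 (exercise)
Node 0 (S = 140): continuation = 1/1.02·[0.6000·16.0000 + 0.4000·66.0000] = 35.2941; exercise value = 10.0000 ≤ continuation, so V_0 = 35.2941

$35.29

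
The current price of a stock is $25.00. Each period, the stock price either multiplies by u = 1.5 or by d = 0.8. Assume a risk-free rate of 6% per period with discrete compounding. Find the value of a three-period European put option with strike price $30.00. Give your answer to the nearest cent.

Risk-neutral probability p = (1 + 0.06 − 0.8)/(1.5 − 0.8) = 0.2600/0.7000 = 0.3714
Terminal stock prices: S_uuu = 84.38, S_uud = 45, S_udd = 24, S_ddd = 12.8
Terminal payoffs (K − S): max(-54.38, 0) = 0, max(-15, 0) = 0, max(6, 0) = 6, max(17.2, 0) = 17.2
Node uu (S = 56.25): V_uu = 1/1.06·[0.3714·0.0000 + 0.6286·0.0000] = 0.0000
Node ud (S = 30): V_ud = 1/1.06·[0.3714·0.0000 + 0.6286·6.0000] = 3.5580
Node dd (S = 16): V_dd = 1/1.06·[0.3714·6.0000 + 0.6286·17.2000] = 12.3019
Node u (S = 37.5): V_u = 1/1.06·[0.3714·0.0000 + 0.6286·3.5580] = 2.1098
Node d (S = 20): V_d = 1/1.06·[0.3714·3.5580 + 0.6286·12.3019] = 8.5416
Node 0 (S = 25): V_0 = 1/1.06·[0.3714·2.1098 + 0.6286·8.5416] = 5.8044

$5.80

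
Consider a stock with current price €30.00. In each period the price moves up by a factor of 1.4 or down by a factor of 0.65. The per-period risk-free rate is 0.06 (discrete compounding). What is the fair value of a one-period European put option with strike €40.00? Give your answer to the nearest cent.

€8.77

Risk-neutral probability p = (1 + 0.06 − 0.65)/(1.4 − 0.65) = 0.4100/0.7500 = 0.5467
Terminal stock prices: S_u = 42, S_d = 19.5
Terminal payoffs (K − S): max(-2, 0) = 0, max(20.5, 0) = 20.5
Node 0 (S = 30): V_0 = 1/1.06·[0.5467·0.0000 + 0.4533·20.5000] = 8.7673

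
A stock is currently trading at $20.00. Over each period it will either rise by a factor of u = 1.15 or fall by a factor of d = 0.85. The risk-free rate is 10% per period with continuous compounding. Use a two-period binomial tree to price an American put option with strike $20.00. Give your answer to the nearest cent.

Risk-neutral probability p = (e^0.1 − 0.85)/(1.15 − 0.85) = 0.2552/0.3000 = 0.8506
Terminal stock prices: S_uu = 26.45, S_ud = 19.55, S_dd = 14.45
Terminal payoffs (K − S): max(-6.45, 0) = 0, max(0.45, 0) = 0.45, max(5.55, 0) = 5.55
Node u (S = 23): continuation = e^(−0.1)·[0.8506·0.0000 + 0.1494·0.4500] = 0.0608; exercise value = 0.0000 ≤ continuation, so V_u = 0.0608
Node d (S = 17): continuation = e^(−0.1)·[0.8506·0.4500 + 0.1494·5.5500] = 1.0967; exercise value = 3.0000 > continuation, so V_d = 3.0000 (exercise)
Node 0 (S = 20): continuation = e^(−0.1)·[0.8506·0.0608 + 0.1494·3.0000] = 0.4525; exercise value = 0.0000 ≤ continuation, so V_0 = 0.4525

$0.45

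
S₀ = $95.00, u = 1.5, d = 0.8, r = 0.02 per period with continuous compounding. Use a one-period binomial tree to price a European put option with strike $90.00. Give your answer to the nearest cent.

Risk-neutral probability p = (e^0.02 − 0.8)/(1.5 − 0.8) = 0.2202/0.7000 = 0.3146
Terminal stock prices: S_u = 142.5, S_d = 76
Terminal payoffs (K − S): max(-52.5, 0) = 0, max(14, 0) = 14
Node 0 (S = 95): V_0 = e^(−0.02)·[0.3146·0.0000 + 0.6854·14.0000] = 9.4060

$9.41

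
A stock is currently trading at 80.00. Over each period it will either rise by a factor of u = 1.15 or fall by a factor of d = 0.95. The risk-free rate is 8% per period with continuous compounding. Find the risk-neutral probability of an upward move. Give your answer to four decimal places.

Risk-neutral probability p = (e^0.08 − 0.95)/(1.15 − 0.95) = 0.1333/0.2000 = 0.6664

p = 0.6664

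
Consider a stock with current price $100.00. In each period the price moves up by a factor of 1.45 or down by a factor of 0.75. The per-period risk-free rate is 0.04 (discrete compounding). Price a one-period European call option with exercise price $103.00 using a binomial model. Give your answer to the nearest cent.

$16.73

Risk-neutral probability p = (1 + 0.04 − 0.75)/(1.45 − 0.75) = 0.2900/0.7000 = 0.4143
Terminal stock prices: S_u = 145, S_d = 75
Terminal payoffs (S − K): max(42, 0) = 42, max(-28, 0) = 0
Node 0 (S = 100): V_0 = 1/1.04·[0.4143·42.0000 + 0.5857·0.0000] = 16.7308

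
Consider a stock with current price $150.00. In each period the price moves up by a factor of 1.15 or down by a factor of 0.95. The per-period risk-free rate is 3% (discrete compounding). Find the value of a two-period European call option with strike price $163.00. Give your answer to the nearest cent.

Risk-neutral probability p = (1 + 0.03 − 0.95)/(1.15 − 0.95) = 0.0800/0.2000 = 0.4000
Terminal stock prices: S_uu = 198.4, S_ud = 163.9, S_dd = 135.4
Terminal payoffs (S − K): max(35.37, 0) = 35.37, max(0.875, 0) = 0.875, max(-27.62, 0) = 0
Node u (S = 172.5): V_u = 1/1.03·[0.4000·35.3750 + 0.6000·0.8750] = 14.2476
Node d (S = 142.5): V_d = 1/1.03·[0.4000·0.8750 + 0.6000·0.0000] = 0.3398
Node 0 (S = 150): V_0 = 1/1.03·[0.4000·14.2476 + 0.6000·0.3398] = 5.7310

$5.73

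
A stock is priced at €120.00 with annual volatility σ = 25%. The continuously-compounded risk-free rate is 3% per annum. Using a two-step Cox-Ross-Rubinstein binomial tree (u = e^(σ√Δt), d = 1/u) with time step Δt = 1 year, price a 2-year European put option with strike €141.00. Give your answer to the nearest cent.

CRR parameters: u = e^(σ√Δt) = e^(0.25·√1) = 1.2840, d = 1/u = 0.7788
Per-period rate: rΔt = 0.03·1 = 0.03, so R = e^0.03 = 1.0305
Risk-neutral probability p = (e^0.03 − 0.7788)/(1.2840 − 0.7788) = 0.2517/0.5052 = 0.4981
Terminal stock prices: S_uu = 197.8, S_ud = 120, S_dd = 72.78
Terminal payoffs (K − S): max(-56.85, 0) = 0, max(21, 0) = 21, max(68.22, 0) = 68.22
Node u (S = 154.1): V_u = e^(−0.03)·[0.4981·0.0000 + 0.5019·21.0000] = 10.2283
Node d (S = 93.46): V_d = e^(−0.03)·[0.4981·21.0000 + 0.5019·68.2163] = 43.3767
Node 0 (S = 120): V_0 = e^(−0.03)·[0.4981·10.2283 + 0.5019·43.3767] = 26.0714

€26.07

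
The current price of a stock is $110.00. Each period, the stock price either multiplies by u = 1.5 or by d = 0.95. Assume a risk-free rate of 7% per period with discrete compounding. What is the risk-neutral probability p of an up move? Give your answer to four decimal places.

Risk-neutral probability p = (1 + 0.07 − 0.95)/(1.5 − 0.95) = 0.1200/0.5500 = 0.2182

p = 0.2182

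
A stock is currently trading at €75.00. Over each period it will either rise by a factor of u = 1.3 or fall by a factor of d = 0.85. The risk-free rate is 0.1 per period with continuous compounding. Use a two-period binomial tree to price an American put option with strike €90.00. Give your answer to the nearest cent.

€15.00

Risk-neutral probability p = (e^0.1 − 0.85)/(1.3 − 0.85) = 0.2552/0.4500 = 0.5670
Terminal stock prices: S_uu = 126.8, S_ud = 82.88, S_dd = 54.19
Terminal payoffs (K − S): max(-36.75, 0) = 0, max(7.125, 0) = 7.125, max(35.81, 0) = 35.81
Node u (S = 97.5): continuation = e^(−0.1)·[0.5670·0.0000 + 0.4330·7.1250] = 2.7912; exercise value = 0.0000 ≤ continuation, so V_u = 2.7912
Node d (S = 63.75): continuation = e^(−0.1)·[0.5670·7.1250 + 0.4330·35.8125] = 17.6854; exercise value = 26.2500 > continuation, so V_d = 26.2500 (exercise)
Node 0 (S = 75): continuation = e^(−0.1)·[0.5670·2.7912 + 0.4330·26.2500] = 11.7156; exercise value = 15.0000 > continuation, so V_0 = 15.0000 (exercise)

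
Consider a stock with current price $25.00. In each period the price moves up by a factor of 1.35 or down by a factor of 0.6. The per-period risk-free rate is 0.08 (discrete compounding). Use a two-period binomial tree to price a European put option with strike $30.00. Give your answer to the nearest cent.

Risk-neutral probability p = (1 + 0.08 − 0.6)/(1.35 − 0.6) = 0.4800/0.7500 = 0.6400
Terminal stock prices: S_uu = 45.56, S_ud = 20.25, S_dd = 9
Terminal payoffs (K − S): max(-15.56, 0) = 0, max(9.75, 0) = 9.75, max(21, 0) = 21
Node u (S = 33.75): V_u = 1/1.08·[0.6400·0.0000 + 0.3600·9.7500] = 3.2500
Node d (S = 15): V_d = 1/1.08·[0.6400·9.7500 + 0.3600·21.0000] = 12.7778
Node 0 (S = 25): V_0 = 1/1.08·[0.6400·3.2500 + 0.3600·12.7778] = 6.1852

$6.19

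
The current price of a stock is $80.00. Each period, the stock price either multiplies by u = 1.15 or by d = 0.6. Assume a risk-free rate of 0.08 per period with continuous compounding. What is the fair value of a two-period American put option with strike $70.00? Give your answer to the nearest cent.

$3.81

Risk-neutral probability p = (e^0.08 − 0.6)/(1.15 − 0.6) = 0.4833/0.5500 = 0.8787
Terminal stock prices: S_uu = 105.8, S_ud = 55.2, S_dd = 28.8
Terminal payoffs (K − S): max(-35.8, 0) = 0, max(14.8, 0) = 14.8, max(41.2, 0) = 41.2
Node u (S = 92): continuation = e^(−0.08)·[0.8787·0.0000 + 0.1213·14.8000] = 1.6572; exercise value = 0.0000 ≤ continuation, so V_u = 1.6572
Node d (S = 48): continuation = e^(−0.08)·[0.8787·14.8000 + 0.1213·41.2000] = 16.6181; exercise value = 22.0000 > continuation, so V_d = 22.0000 (exercise)
Node 0 (S = 80): continuation = e^(−0.08)·[0.8787·1.6572 + 0.1213·22.0000] = 3.8076; exercise value = 0.0000 ≤ continuation, so V_0 = 3.8076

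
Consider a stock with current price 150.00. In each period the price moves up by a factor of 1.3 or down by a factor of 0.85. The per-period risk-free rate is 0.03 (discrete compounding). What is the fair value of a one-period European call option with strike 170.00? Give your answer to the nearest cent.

9.71

Risk-neutral probability p = (1 + 0.03 − 0.85)/(1.3 − 0.85) = 0.1800/0.4500 = 0.4000
Terminal stock prices: S_u = 195, S_d = 127.5
Terminal payoffs (S − K): max(25, 0) = 25, max(-42.5, 0) = 0
Node 0 (S = 150): V_0 = 1/1.03·[0.4000·25.0000 + 0.6000·0.0000] = 9.7087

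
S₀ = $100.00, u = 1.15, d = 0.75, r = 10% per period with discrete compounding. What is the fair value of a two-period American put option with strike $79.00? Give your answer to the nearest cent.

$0.45

Risk-neutral probability p = (1 + 0.1 − 0.75)/(1.15 − 0.75) = 0.3500/0.4000 = 0.8750
Terminal stock prices: S_uu = 132.2, S_ud = 86.25, S_dd = 56.25
Terminal payoffs (K − S): max(-53.25, 0) = 0, max(-7.25, 0) = 0, max(22.75, 0) = 22.75
Node u (S = 115): continuation = 1/1.1·[0.8750·0.0000 + 0.1250·0.0000] = 0.0000; exercise value = 0.0000 ≤ continuation, so V_u = 0.0000
Node d (S = 75): continuation = 1/1.1·[0.8750·0.0000 + 0.1250·22.7500] = 2.5852; exercise value = 4.0000 > continuation, so V_d = 4.0000 (exercise)
Node 0 (S = 100): continuation = 1/1.1·[0.8750·0.0000 + 0.1250·4.0000] = 0.4545; exercise value = 0.0000 ≤ continuation, so V_0 = 0.4545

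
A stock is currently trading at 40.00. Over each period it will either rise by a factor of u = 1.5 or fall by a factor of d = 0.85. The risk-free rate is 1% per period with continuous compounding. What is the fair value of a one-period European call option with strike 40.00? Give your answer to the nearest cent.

Risk-neutral probability p = (e^0.01 − 0.85)/(1.5 − 0.85) = 0.1601/0.6500 = 0.2462
Terminal stock prices: S_u = 60, S_d = 34
Terminal payoffs (S − K): max(20, 0) = 20, max(-6, 0) = 0
Node 0 (S = 40): V_0 = e^(−0.01)·[0.2462·20.0000 + 0.7538·0.0000] = 4.8756

4.88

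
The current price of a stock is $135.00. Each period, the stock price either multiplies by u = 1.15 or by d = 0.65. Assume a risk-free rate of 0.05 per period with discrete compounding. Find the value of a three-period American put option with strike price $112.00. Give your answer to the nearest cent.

$6.23

Risk-neutral probability p = (1 + 0.05 − 0.65)/(1.15 − 0.65) = 0.4000/0.5000 = 0.8000
Terminal stock prices: S_uuu = 205.3, S_uud = 116, S_udd = 65.59, S_ddd = 37.07
Terminal payoffs (K − S): max(-93.32, 0) = 0, max(-4.049, 0) = 0, max(46.41, 0) = 46.41, max(74.93, 0) = 74.93
Node uu (S = 178.5): continuation = 1/1.05·[0.8000·0.0000 + 0.2000·0.0000] = 0.0000; exercise value = 0.0000 ≤ continuation, so V_uu = 0.0000
Node ud (S = 100.9): continuation = 1/1.05·[0.8000·0.0000 + 0.2000·46.4069] = 8.8394; exercise value = 11.0875 > continuation, so V_ud = 11.0875 (exercise)
Node dd (S = 57.04): continuation = 1/1.05·[0.8000·46.4069 + 0.2000·74.9256] = 49.6292; exercise value = 54.9625 > continuation, so V_dd = 54.9625 (exercise)
Node u (S = 155.2): continuation = 1/1.05·[0.8000·0.0000 + 0.2000·11.0875] = 2.1119; exercise value = 0.0000 ≤ continuation, so V_u = 2.1119
Node d (S = 87.75): continuation = 1/1.05·[0.8000·11.0875 + 0.2000·54.9625] = 18.9167; exercise value = 24.2500 > continuation, so V_d = 24.2500 (exercise)
Node 0 (S = 135): continuation = 1/1.05·[0.8000·2.1119 + 0.2000·24.2500] = 6.2281; exercise value = 0.0000 ≤ continuation, so V_0 = 6.2281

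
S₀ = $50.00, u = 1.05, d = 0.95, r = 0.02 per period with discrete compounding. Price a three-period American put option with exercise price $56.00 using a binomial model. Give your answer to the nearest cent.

Risk-neutral probability p = (1 + 0.02 − 0.95)/(1.05 − 0.95) = 0.0700/0.1000 = 0.7000
Terminal stock prices: S_uuu = 57.88, S_uud = 52.37, S_udd = 47.38, S_ddd = 42.87
Terminal payoffs (K − S): max(-1.881, 0) = 0, max(3.631, 0) = 3.631, max(8.619, 0) = 8.619, max(13.13, 0) = 13.13
Node uu (S = 55.12): continuation = 1/1.02·[0.7000·0.0000 + 0.3000·3.6313] = 1.0680; exercise value = 0.8750 ≤ continuation, so V_uu = 1.0680
Node ud (S = 49.88): continuation = 1/1.02·[0.7000·3.6313 + 0.3000·8.6187] = 5.0270; exercise value = 6.1250 > continuation, so V_ud = 6.1250 (exercise)
Node dd (S = 45.12): continuation = 1/1.02·[0.7000·8.6187 + 0.3000·13.1313] = 9.7770; exercise value = 10.8750 > continuation, so V_dd = 10.8750 (exercise)
Node u (S = 52.5): continuation = 1/1.02·[0.7000·1.0680 + 0.3000·6.1250] = 2.5344; exercise value = 3.5000 > continuation, so V_u = 3.5000 (exercise)
Node d (S = 47.5): continuation = 1/1.02·[0.7000·6.1250 + 0.3000·10.8750] = 7.4020; exercise value = 8.5000 > continuation, so V_d = 8.5000 (exercise)
Node 0 (S = 50): continuation = 1/1.02·[0.7000·3.5000 + 0.3000·8.5000] = 4.9020; exercise value = 6.0000 > continuation, so V_0 = 6.0000 (exercise)

$6.00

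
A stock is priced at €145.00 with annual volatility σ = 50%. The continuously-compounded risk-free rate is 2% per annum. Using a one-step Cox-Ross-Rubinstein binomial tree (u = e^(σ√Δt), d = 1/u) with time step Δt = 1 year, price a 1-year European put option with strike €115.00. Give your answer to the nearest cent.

€15.99

CRR parameters: u = e^(σ√Δt) = e^(0.5·√1) = 1.6487, d = 1/u = 0.6065
Per-period rate: rΔt = 0.02·1 = 0.02, so R = e^0.02 = 1.0202
Risk-neutral probability p = (e^0.02 − 0.6065)/(1.6487 − 0.6065) = 0.4137/1.0422 = 0.3969
Terminal stock prices: S_u = 239.1, S_d = 87.95
Terminal payoffs (K − S): max(-124.1, 0) = 0, max(27.05, 0) = 27.05
Node 0 (S = 145): V_0 = e^(−0.02)·[0.3969·0.0000 + 0.6031·27.0531] = 15.9920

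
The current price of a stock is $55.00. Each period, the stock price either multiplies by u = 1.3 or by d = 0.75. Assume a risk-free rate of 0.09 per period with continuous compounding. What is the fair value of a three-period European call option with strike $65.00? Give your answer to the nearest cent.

$12.03

Risk-neutral probability p = (e^0.09 − 0.75)/(1.3 − 0.75) = 0.3442/0.5500 = 0.6258
Terminal stock prices: S_uuu = 120.8, S_uud = 69.71, S_udd = 40.22, S_ddd = 23.2
Terminal payoffs (S − K): max(55.84, 0) = 55.84, max(4.713, 0) = 4.713, max(-24.78, 0) = 0, max(-41.8, 0) = 0
Node uu (S = 92.95): V_uu = e^(−0.09)·[0.6258·55.8350 + 0.3742·4.7125] = 33.5445
Node ud (S = 53.62): V_ud = e^(−0.09)·[0.6258·4.7125 + 0.3742·0.0000] = 2.6951
Node dd (S = 30.94): V_dd = e^(−0.09)·[0.6258·0.0000 + 0.3742·0.0000] = 0.0000
Node u (S = 71.5): V_u = e^(−0.09)·[0.6258·33.5445 + 0.3742·2.6951] = 20.1063
Node d (S = 41.25): V_d = e^(−0.09)·[0.6258·2.6951 + 0.3742·0.0000] = 1.5414
Node 0 (S = 55): V_0 = e^(−0.09)·[0.6258·20.1063 + 0.3742·1.5414] = 12.0262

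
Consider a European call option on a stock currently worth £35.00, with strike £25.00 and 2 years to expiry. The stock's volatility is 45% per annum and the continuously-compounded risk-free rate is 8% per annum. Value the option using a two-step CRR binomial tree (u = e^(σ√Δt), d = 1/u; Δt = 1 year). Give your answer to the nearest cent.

CRR parameters: u = e^(σ√Δt) = e^(0.45·√1) = 1.5683, d = 1/u = 0.6376
Per-period rate: rΔt = 0.08·1 = 0.08, so R = e^0.08 = 1.0833
Risk-neutral probability p = (e^0.08 − 0.6376)/(1.5683 − 0.6376) = 0.4457/0.9307 = 0.4789
Terminal stock prices: S_uu = 86.09, S_ud = 35, S_dd = 14.23
Terminal payoffs (S − K): max(61.09, 0) = 61.09, max(10, 0) = 10, max(-10.77, 0) = 0
Node u (S = 54.89): V_u = e^(−0.08)·[0.4789·61.0861 + 0.5211·10.0000] = 31.8130
Node d (S = 22.32): V_d = e^(−0.08)·[0.4789·10.0000 + 0.5211·0.0000] = 4.4204
Node 0 (S = 35): V_0 = e^(−0.08)·[0.4789·31.8130 + 0.5211·4.4204] = 16.1890

£16.19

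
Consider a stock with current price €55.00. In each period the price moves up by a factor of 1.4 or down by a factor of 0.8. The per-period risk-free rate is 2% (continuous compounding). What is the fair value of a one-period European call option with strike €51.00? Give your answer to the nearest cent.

Risk-neutral probability p = (e^0.02 − 0.8)/(1.4 − 0.8) = 0.2202/0.6000 = 0.3670
Terminal stock prices: S_u = 77, S_d = 44
Terminal payoffs (S − K): max(26, 0) = 26, max(-7, 0) = 0
Node 0 (S = 55): V_0 = e^(−0.02)·[0.3670·26.0000 + 0.6330·0.0000] = 9.3531

€9.35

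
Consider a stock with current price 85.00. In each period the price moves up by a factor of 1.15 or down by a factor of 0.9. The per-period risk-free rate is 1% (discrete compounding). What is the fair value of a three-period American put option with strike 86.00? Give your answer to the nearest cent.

Risk-neutral probability p = (1 + 0.01 − 0.9)/(1.15 − 0.9) = 0.1100/0.2500 = 0.4400
Terminal stock prices: S_uuu = 129.3, S_uud = 101.2, S_udd = 79.18, S_ddd = 61.97
Terminal payoffs (K − S): max(-43.27, 0) = 0, max(-15.17, 0) = 0, max(6.823, 0) = 6.823, max(24.03, 0) = 24.03
Node uu (S = 112.4): continuation = 1/1.01·[0.4400·0.0000 + 0.5600·0.0000] = 0.0000; exercise value = 0.0000 ≤ continuation, so V_uu = 0.0000
Node ud (S = 87.97): continuation = 1/1.01·[0.4400·0.0000 + 0.5600·6.8225] = 3.7828; exercise value = 0.0000 ≤ continuation, so V_ud = 3.7828
Node dd (S = 68.85): continuation = 1/1.01·[0.4400·6.8225 + 0.5600·24.0350] = 16.2985; exercise value = 17.1500 > continuation, so V_dd = 17.1500 (exercise)
Node u (S = 97.75): continuation = 1/1.01·[0.4400·0.0000 + 0.5600·3.7828] = 2.0974; exercise value = 0.0000 ≤ continuation, so V_u = 2.0974
Node d (S = 76.5): continuation = 1/1.01·[0.4400·3.7828 + 0.5600·17.1500] = 11.1569; exercise value = 9.5000 ≤ continuation, so V_d = 11.1569
Node 0 (S = 85): continuation = 1/1.01·[0.4400·2.0974 + 0.5600·11.1569] = 7.0997; exercise value = 1.0000 ≤ continuation, so V_0 = 7.0997

7.10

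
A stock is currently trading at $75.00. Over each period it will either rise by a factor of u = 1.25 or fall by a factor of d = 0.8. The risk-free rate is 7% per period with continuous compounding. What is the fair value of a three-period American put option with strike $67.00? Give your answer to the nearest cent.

$3.64

Risk-neutral probability p = (e^0.07 − 0.8)/(1.25 − 0.8) = 0.2725/0.4500 = 0.6056
Terminal stock prices: S_uuu = 146.5, S_uud = 93.75, S_udd = 60, S_ddd = 38.4
Terminal payoffs (K − S): max(-79.48, 0) = 0, max(-26.75, 0) = 0, max(7, 0) = 7, max(28.6, 0) = 28.6
Node uu (S = 117.2): continuation = e^(−0.07)·[0.6056·0.0000 + 0.3944·0.0000] = 0.0000; exercise value = 0.0000 ≤ continuation, so V_uu = 0.0000
Node ud (S = 75): continuation = e^(−0.07)·[0.6056·0.0000 + 0.3944·7.0000] = 2.5743; exercise value = 0.0000 ≤ continuation, so V_ud = 2.5743
Node dd (S = 48): continuation = e^(−0.07)·[0.6056·7.0000 + 0.3944·28.6000] = 14.4704; exercise value = 19.0000 > continuation, so V_dd = 19.0000 (exercise)
Node u (S = 93.75): continuation = e^(−0.07)·[0.6056·0.0000 + 0.3944·2.5743] = 0.9467; exercise value = 0.0000 ≤ continuation, so V_u = 0.9467
Node d (S = 60): continuation = e^(−0.07)·[0.6056·2.5743 + 0.3944·19.0000] = 8.4410; exercise value = 7.0000 ≤ continuation, so V_d = 8.4410
Node 0 (S = 75): continuation = e^(−0.07)·[0.6056·0.9467 + 0.3944·8.4410] = 3.6388; exercise value = 0.0000 ≤ continuation, so V_0 = 3.6388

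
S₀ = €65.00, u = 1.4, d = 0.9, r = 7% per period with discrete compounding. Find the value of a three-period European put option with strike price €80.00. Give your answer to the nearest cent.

Risk-neutral probability p = (1 + 0.07 − 0.9)/(1.4 − 0.9) = 0.1700/0.5000 = 0.3400
Terminal stock prices: S_uuu = 178.4, S_uud = 114.7, S_udd = 73.71, S_ddd = 47.39
Terminal payoffs (K − S): max(-98.36, 0) = 0, max(-34.66, 0) = 0, max(6.29, 0) = 6.29, max(32.61, 0) = 32.61
Node uu (S = 127.4): V_uu = 1/1.07·[0.3400·0.0000 + 0.6600·0.0000] = 0.0000
Node ud (S = 81.9): V_ud = 1/1.07·[0.3400·0.0000 + 0.6600·6.2900] = 3.8798
Node dd (S = 52.65): V_dd = 1/1.07·[0.3400·6.2900 + 0.6600·32.6150] = 22.1164
Node u (S = 91): V_u = 1/1.07·[0.3400·0.0000 + 0.6600·3.8798] = 2.3932
Node d (S = 58.5): V_d = 1/1.07·[0.3400·3.8798 + 0.6600·22.1164] = 14.8747
Node 0 (S = 65): V_0 = 1/1.07·[0.3400·2.3932 + 0.6600·14.8747] = 9.9355

€9.94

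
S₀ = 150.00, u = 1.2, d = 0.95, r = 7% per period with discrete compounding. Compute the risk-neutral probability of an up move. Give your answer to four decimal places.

p = 0.4800

Risk-neutral probability p = (1 + 0.07 − 0.95)/(1.2 − 0.95) = 0.1200/0.2500 = 0.4800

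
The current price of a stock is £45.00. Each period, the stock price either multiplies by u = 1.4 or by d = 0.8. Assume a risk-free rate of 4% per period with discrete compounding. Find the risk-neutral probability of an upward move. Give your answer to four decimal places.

Risk-neutral probability p = (1 + 0.04 − 0.8)/(1.4 − 0.8) = 0.2400/0.6000 = 0.4000

p = 0.4000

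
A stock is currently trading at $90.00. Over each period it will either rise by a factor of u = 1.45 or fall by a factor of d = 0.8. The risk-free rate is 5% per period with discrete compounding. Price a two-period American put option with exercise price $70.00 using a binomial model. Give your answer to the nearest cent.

$4.26

Risk-neutral probability p = (1 + 0.05 − 0.8)/(1.45 − 0.8) = 0.2500/0.6500 = 0.3846
Terminal stock prices: S_uu = 189.2, S_ud = 104.4, S_dd = 57.6
Terminal payoffs (K − S): max(-119.2, 0) = 0, max(-34.4, 0) = 0, max(12.4, 0) = 12.4
Node u (S = 130.5): continuation = 1/1.05·[0.3846·0.0000 + 0.6154·0.0000] = 0.0000; exercise value = 0.0000 ≤ continuation, so V_u = 0.0000
Node d (S = 72): continuation = 1/1.05·[0.3846·0.0000 + 0.6154·12.4000] = 7.2674; exercise value = 0.0000 ≤ continuation, so V_d = 7.2674
Node 0 (S = 90): continuation = 1/1.05·[0.3846·0.0000 + 0.6154·7.2674] = 4.2593; exercise value = 0.0000 ≤ continuation, so V_0 = 4.2593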